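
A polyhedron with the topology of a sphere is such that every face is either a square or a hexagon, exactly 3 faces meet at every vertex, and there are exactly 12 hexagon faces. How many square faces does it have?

Let x be the number of squares; then F = 12 + x.
Edge–face incidences: 2E = 6·12 + 4·x = 72 + 4x.
Every vertex has degree 3, so 3V = 2E.
Euler: V − E + F = 2 ⇒ (2E)/3 − E + (12 + x) = 2.
Multiply by 6: 2·(2E) − 3·(2E) + 6·(12 + x) = 12, i.e. 72 + 6x − (72 + 4x) = 12.
Collecting terms: 2x = 12, so x = 6.
Then 2E = 72 + 4·6 = 96, so E = 48, V = 2E/3 = 32, F = 12 + 6 = 18.

6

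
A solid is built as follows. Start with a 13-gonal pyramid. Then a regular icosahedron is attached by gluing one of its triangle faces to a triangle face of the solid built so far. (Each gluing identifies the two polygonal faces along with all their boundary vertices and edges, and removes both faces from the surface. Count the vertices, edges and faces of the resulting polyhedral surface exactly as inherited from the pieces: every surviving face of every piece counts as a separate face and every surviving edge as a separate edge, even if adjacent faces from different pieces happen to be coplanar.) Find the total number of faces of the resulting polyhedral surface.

A 13-gonal pyramid: V=14, E=26, F=14.
Attach a regular icosahedron (V=12, E=30, F=20) along a 3-gon: merge 3 vertices and 3 edges, delete both glued faces → V=23, E=53, F=32.
Check: V − E + F = 23 − 53 + 32 = 2.

32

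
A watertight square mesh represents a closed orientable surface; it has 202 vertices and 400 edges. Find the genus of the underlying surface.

Every face is a square and each edge borders two faces, so 4F = 2·400, giving F = 200.
χ = V − E + F = 202 − 400 + 200 = 2.
For a closed orientable surface χ = 2 − 2g, so g = (2 − (2))/2 = 0.

0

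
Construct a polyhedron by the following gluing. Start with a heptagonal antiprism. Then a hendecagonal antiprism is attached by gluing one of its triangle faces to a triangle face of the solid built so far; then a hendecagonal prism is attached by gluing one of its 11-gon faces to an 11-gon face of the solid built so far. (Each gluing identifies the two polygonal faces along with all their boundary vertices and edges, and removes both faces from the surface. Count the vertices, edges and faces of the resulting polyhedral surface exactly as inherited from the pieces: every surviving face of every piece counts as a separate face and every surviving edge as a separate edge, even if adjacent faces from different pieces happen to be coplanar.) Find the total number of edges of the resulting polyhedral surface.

91

A heptagonal antiprism: V=14, E=28, F=16.
Attach a hendecagonal antiprism (V=22, E=44, F=24) along a 3-gon: merge 3 vertices and 3 edges, delete both glued faces → V=33, E=69, F=38.
Attach a hendecagonal prism (V=22, E=33, F=13) along an 11-gon: merge 11 vertices and 11 edges, delete both glued faces → V=44, E=91, F=49.
Check: V − E + F = 44 − 91 + 49 = 2.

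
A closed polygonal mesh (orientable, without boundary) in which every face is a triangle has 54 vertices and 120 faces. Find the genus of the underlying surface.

4

Every face is a triangle, so 2E = 3·120 = 360, giving E = 180.
χ = V − E + F = 54 − 180 + 120 = -6.
For a closed orientable surface χ = 2 − 2g, so g = (2 − (-6))/2 = 4.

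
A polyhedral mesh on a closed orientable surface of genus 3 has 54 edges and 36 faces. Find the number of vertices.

For a closed orientable surface of genus 3, χ = 2 − 2·3 = -4.
V = -4 + E − F = -4 + 54 − 36 = 14.

14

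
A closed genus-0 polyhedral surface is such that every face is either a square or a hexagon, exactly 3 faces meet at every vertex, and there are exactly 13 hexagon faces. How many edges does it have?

Let x be the number of squares; then F = 13 + x.
Edge–face incidences: 2E = 6·13 + 4·x = 78 + 4x.
Every vertex has degree 3, so 3V = 2E.
Euler: V − E + F = 2 ⇒ (2E)/3 − E + (13 + x) = 2.
Multiply by 6: 2·(2E) − 3·(2E) + 6·(13 + x) = 12, i.e. 78 + 6x − (78 + 4x) = 12.
Collecting terms: 2x = 12, so x = 6.
Then 2E = 78 + 4·6 = 102, so E = 51, V = 2E/3 = 34, F = 13 + 6 = 19.

51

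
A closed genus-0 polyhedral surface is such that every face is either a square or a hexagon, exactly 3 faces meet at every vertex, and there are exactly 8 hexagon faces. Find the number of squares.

Let x be the number of squares; then F = 8 + x.
Edge–face incidences: 2E = 6·8 + 4·x = 48 + 4x.
Every vertex has degree 3, so 3V = 2E.
Euler: V − E + F = 2 ⇒ (2E)/3 − E + (8 + x) = 2.
Multiply by 6: 2·(2E) − 3·(2E) + 6·(8 + x) = 12, i.e. 48 + 6x − (48 + 4x) = 12.
Collecting terms: 2x = 12, so x = 6.
Then 2E = 48 + 4·6 = 72, so E = 36, V = 2E/3 = 24, F = 8 + 6 = 14.

6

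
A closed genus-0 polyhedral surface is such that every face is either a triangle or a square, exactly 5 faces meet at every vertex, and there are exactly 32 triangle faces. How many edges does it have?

60

Let x be the number of squares; then F = 32 + x.
Edge–face incidences: 2E = 3·32 + 4·x = 96 + 4x.
Every vertex has degree 5, so 5V = 2E.
Euler: V − E + F = 2 ⇒ (2E)/5 − E + (32 + x) = 2.
Multiply by 10: 2·(2E) − 5·(2E) + 10·(32 + x) = 20, i.e. 320 + 10x − 3·(96 + 4x) = 20.
Collecting terms: −2x + 32 = 20, so −2x = −12, so x = 6.
Then 2E = 96 + 4·6 = 120, so E = 60, V = 2E/5 = 24, F = 32 + 6 = 38.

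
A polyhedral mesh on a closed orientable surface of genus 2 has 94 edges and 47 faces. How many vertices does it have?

For a closed orientable surface of genus 2, χ = 2 − 2·2 = -2.
V = -2 + E − F = -2 + 94 − 47 = 45.

45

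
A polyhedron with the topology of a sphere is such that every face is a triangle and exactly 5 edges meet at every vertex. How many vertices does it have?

12

Each face has 3 edges and each edge borders two faces, so 2E = 3F.
Each vertex has degree 5, so 5V = 2E and hence V = 3F/5.
Euler: V − E + F = 2 ⇒ (3F/5) − (3F/2) + F = 2.
Multiply by 10: (6 − 15 + 10)F = 20, i.e. 1F = 20.
So F = 20, E = 3·20/2 = 30, V = 3·20/5 = 12.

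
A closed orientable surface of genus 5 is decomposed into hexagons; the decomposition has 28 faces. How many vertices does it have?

χ = 2 − 2·5 = -8, and every face is a hexagon so 6F = 2E.
E = 6·28/2 = 84. Then V = -8 + E − F = -8 + 84 − 28 = 48.

48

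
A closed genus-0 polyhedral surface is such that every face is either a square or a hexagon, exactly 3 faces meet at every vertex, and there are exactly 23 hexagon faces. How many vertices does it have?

Let x be the number of squares; then F = 23 + x.
Edge–face incidences: 2E = 6·23 + 4·x = 138 + 4x.
Every vertex has degree 3, so 3V = 2E.
Euler: V − E + F = 2 ⇒ (2E)/3 − E + (23 + x) = 2.
Multiply by 6: 2·(2E) − 3·(2E) + 6·(23 + x) = 12, i.e. 138 + 6x − (138 + 4x) = 12.
Collecting terms: 2x = 12, so x = 6.
Then 2E = 138 + 4·6 = 162, so E = 81, V = 2E/3 = 54, F = 23 + 6 = 29.

54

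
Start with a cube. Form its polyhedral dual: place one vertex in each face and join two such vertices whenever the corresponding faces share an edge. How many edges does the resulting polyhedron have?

The base solid has V = 8, E = 12, F = 6.
The dual swaps V and F and preserves E: V′ = F = 6, E′ = E = 12, F′ = V = 8.

12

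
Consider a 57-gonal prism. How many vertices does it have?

A prism on an n-gon has two n-gon bases and n rectangular sides: V = 2·57 = 114, E = 3·57 = 171, F = 57 + 2 = 59.

114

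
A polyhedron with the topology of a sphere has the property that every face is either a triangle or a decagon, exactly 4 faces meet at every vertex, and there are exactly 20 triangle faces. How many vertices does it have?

Let x be the number of decagons; then F = 20 + x.
Edge–face incidences: 2E = 3·20 + 10·x = 60 + 10x.
Every vertex has degree 4, so 4V = 2E.
Euler: V − E + F = 2 ⇒ (2E)/4 − E + (20 + x) = 2.
Multiply by 8: 2·(2E) − 4·(2E) + 8·(20 + x) = 16, i.e. 160 + 8x − 2·(60 + 10x) = 16.
Collecting terms: −12x + 40 = 16, so −12x = −24, so x = 2.
Then 2E = 60 + 10·2 = 80, so E = 40, V = 2E/4 = 20, F = 20 + 2 = 22.

20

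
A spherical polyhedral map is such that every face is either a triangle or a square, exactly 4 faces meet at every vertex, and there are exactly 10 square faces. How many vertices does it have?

16

Let x be the number of triangles; then F = 10 + x.
Edge–face incidences: 2E = 4·10 + 3·x = 40 + 3x.
Every vertex has degree 4, so 4V = 2E.
Euler: V − E + F = 2 ⇒ (2E)/4 − E + (10 + x) = 2.
Multiply by 8: 2·(2E) − 4·(2E) + 8·(10 + x) = 16, i.e. 80 + 8x − 2·(40 + 3x) = 16.
Collecting terms: 2x = 16, so x = 8.
Then 2E = 40 + 3·8 = 64, so E = 32, V = 2E/4 = 16, F = 10 + 8 = 18.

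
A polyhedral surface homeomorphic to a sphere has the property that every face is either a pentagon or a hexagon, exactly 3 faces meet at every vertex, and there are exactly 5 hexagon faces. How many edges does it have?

Let x be the number of pentagons; then F = 5 + x.
Edge–face incidences: 2E = 6·5 + 5·x = 30 + 5x.
Every vertex has degree 3, so 3V = 2E.
Euler: V − E + F = 2 ⇒ (2E)/3 − E + (5 + x) = 2.
Multiply by 6: 2·(2E) − 3·(2E) + 6·(5 + x) = 12, i.e. 30 + 6x − (30 + 5x) = 12.
Collecting terms: x = 12.
Then 2E = 30 + 5·12 = 90, so E = 45, V = 2E/3 = 30, F = 5 + 12 = 17.

45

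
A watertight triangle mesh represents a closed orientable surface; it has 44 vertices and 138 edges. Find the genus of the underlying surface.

2

Every face is a triangle and each edge borders two faces, so 3F = 2·138, giving F = 92.
χ = V − E + F = 44 − 138 + 92 = -2.
For a closed orientable surface χ = 2 − 2g, so g = (2 − (-2))/2 = 2.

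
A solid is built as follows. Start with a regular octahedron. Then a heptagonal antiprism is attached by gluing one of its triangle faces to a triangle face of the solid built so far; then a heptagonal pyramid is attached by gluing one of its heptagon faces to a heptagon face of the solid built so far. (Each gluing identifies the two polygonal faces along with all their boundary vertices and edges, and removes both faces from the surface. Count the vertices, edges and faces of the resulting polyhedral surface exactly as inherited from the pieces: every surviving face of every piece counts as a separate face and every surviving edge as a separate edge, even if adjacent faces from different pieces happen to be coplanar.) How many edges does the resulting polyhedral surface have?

A regular octahedron: V=6, E=12, F=8.
Attach a heptagonal antiprism (V=14, E=28, F=16) along a 3-gon: merge 3 vertices and 3 edges, delete both glued faces → V=17, E=37, F=22.
Attach a heptagonal pyramid (V=8, E=14, F=8) along a 7-gon: merge 7 vertices and 7 edges, delete both glued faces → V=18, E=44, F=28.
Check: V − E + F = 18 − 44 + 28 = 2.

44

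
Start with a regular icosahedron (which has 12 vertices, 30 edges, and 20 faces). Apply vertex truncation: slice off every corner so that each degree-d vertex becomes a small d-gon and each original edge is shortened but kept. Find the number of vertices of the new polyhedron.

Truncation replaces each original edge-end by a new vertex, so V′ = 2E = 60.
Each original edge survives, and each old vertex of degree d contributes d new edges; summing degrees gives Σd = 2E, so E′ = E + 2E = 3E = 90.
Each original face survives and each original vertex becomes one new face: F′ = F + V = 32.

60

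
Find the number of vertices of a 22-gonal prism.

A prism on an n-gon has two n-gon bases and n rectangular sides: V = 2·22 = 44, E = 3·22 = 66, F = 22 + 2 = 24.

44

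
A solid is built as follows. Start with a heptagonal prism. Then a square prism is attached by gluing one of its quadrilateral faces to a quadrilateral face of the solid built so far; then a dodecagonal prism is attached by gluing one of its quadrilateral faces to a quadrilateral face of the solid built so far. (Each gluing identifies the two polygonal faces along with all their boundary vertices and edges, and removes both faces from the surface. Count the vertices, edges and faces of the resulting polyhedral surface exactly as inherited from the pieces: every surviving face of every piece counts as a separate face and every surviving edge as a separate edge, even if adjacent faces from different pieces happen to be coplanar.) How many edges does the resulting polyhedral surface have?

61

A heptagonal prism: V=14, E=21, F=9.
Attach a square prism (V=8, E=12, F=6) along a 4-gon: merge 4 vertices and 4 edges, delete both glued faces → V=18, E=29, F=13.
Attach a dodecagonal prism (V=24, E=36, F=14) along a 4-gon: merge 4 vertices and 4 edges, delete both glued faces → V=38, E=61, F=25.
Check: V − E + F = 38 − 61 + 25 = 2.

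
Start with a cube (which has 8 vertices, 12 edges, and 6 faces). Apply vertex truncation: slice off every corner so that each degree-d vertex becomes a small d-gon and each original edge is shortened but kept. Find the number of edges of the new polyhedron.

36

Truncation replaces each original edge-end by a new vertex, so V′ = 2E = 24.
Each original edge survives, and each old vertex of degree d contributes d new edges; summing degrees gives Σd = 2E, so E′ = E + 2E = 3E = 36.
Each original face survives and each original vertex becomes one new face: F′ = F + V = 14.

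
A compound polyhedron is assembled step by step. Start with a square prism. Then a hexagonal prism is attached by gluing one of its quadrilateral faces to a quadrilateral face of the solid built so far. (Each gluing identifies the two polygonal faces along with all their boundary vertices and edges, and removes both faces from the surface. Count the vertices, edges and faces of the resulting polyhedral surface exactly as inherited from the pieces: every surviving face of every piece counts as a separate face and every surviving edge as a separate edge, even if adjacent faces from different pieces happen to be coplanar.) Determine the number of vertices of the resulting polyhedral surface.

16

A square prism: V=8, E=12, F=6.
Attach a hexagonal prism (V=12, E=18, F=8) along a 4-gon: merge 4 vertices and 4 edges, delete both glued faces → V=16, E=26, F=12.
Check: V − E + F = 16 − 26 + 12 = 2.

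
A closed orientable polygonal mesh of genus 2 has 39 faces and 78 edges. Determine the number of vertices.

37

For a closed orientable surface of genus 2, χ = 2 − 2·2 = -2.
V = -2 + E − F = -2 + 78 − 39 = 37.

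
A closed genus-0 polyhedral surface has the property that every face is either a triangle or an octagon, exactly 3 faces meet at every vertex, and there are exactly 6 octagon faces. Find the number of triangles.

8

Let x be the number of triangles; then F = 6 + x.
Edge–face incidences: 2E = 8·6 + 3·x = 48 + 3x.
Every vertex has degree 3, so 3V = 2E.
Euler: V − E + F = 2 ⇒ (2E)/3 − E + (6 + x) = 2.
Multiply by 6: 2·(2E) − 3·(2E) + 6·(6 + x) = 12, i.e. 36 + 6x − (48 + 3x) = 12.
Collecting terms: 3x − 12 = 12, so 3x = 24, so x = 8.
Then 2E = 48 + 3·8 = 72, so E = 36, V = 2E/3 = 24, F = 6 + 8 = 14.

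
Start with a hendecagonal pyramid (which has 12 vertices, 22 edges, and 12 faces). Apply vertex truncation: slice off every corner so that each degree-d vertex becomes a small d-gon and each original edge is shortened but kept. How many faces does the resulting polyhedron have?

Truncation replaces each original edge-end by a new vertex, so V′ = 2E = 44.
Each original edge survives, and each old vertex of degree d contributes d new edges; summing degrees gives Σd = 2E, so E′ = E + 2E = 3E = 66.
Each original face survives and each original vertex becomes one new face: F′ = F + V = 24.

24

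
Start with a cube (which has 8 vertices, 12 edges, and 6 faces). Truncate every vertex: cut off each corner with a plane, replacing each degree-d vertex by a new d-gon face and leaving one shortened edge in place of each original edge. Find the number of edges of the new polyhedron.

Truncation replaces each original edge-end by a new vertex, so V′ = 2E = 24.
Each original edge survives, and each old vertex of degree d contributes d new edges; summing degrees gives Σd = 2E, so E′ = E + 2E = 3E = 36.
Each original face survives and each original vertex becomes one new face: F′ = F + V = 14.

36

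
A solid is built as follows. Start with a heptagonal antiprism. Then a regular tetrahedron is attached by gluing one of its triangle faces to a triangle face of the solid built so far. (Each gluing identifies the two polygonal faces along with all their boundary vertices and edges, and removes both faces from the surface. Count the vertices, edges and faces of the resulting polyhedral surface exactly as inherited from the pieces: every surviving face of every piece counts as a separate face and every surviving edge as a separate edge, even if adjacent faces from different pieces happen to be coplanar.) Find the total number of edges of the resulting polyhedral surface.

31

A heptagonal antiprism: V=14, E=28, F=16.
Attach a regular tetrahedron (V=4, E=6, F=4) along a 3-gon: merge 3 vertices and 3 edges, delete both glued faces → V=15, E=31, F=18.
Check: V − E + F = 15 − 31 + 18 = 2.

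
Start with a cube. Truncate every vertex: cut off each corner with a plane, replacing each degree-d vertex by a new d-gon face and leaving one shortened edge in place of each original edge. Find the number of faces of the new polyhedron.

The base solid has V = 8, E = 12, F = 6.
Truncation replaces each original edge-end by a new vertex, so V′ = 2E = 24.
Each original edge survives, and each old vertex of degree d contributes d new edges; summing degrees gives Σd = 2E, so E′ = E + 2E = 3E = 36.
Each original face survives and each original vertex becomes one new face: F′ = F + V = 14.

14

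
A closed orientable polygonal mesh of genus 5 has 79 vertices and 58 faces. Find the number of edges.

For a closed orientable surface of genus 5, χ = 2 − 2·5 = -8.
E = V + F − (-8) = 79 + 58 − (-8) = 145.

145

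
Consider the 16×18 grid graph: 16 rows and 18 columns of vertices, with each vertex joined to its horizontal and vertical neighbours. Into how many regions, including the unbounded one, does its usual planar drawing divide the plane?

The grid has V = 16·18 = 288 vertices and E = 16·17 + 18·15 = 542 edges.
F = 2 − V + E = 2 − 288 + 542 = 256.

256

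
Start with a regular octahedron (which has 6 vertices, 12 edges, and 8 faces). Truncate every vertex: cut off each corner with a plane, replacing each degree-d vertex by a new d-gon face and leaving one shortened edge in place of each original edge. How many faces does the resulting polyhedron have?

Truncation replaces each original edge-end by a new vertex, so V′ = 2E = 24.
Each original edge survives, and each old vertex of degree d contributes d new edges; summing degrees gives Σd = 2E, so E′ = E + 2E = 3E = 36.
Each original face survives and each original vertex becomes one new face: F′ = F + V = 14.

14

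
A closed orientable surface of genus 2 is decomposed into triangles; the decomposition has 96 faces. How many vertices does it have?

46

χ = 2 − 2·2 = -2, and every face is a triangle so 3F = 2E.
E = 3·96/2 = 144. Then V = -2 + E − F = -2 + 144 − 96 = 46.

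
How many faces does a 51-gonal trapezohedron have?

102

The n-trapezohedron (dual of the n-antiprism) has V = 2·51 + 2 = 104, E = 4·51 = 204, F = 2·51 = 102.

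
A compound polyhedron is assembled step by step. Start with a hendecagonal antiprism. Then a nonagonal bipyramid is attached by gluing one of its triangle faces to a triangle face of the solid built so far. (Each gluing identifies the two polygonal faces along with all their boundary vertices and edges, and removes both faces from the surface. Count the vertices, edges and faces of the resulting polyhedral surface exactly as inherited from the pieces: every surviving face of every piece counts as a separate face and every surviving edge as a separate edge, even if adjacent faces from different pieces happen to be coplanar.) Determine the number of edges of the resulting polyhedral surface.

A hendecagonal antiprism: V=22, E=44, F=24.
Attach a nonagonal bipyramid (V=11, E=27, F=18) along a 3-gon: merge 3 vertices and 3 edges, delete both glued faces → V=30, E=68, F=40.
Check: V − E + F = 30 − 68 + 40 = 2.

68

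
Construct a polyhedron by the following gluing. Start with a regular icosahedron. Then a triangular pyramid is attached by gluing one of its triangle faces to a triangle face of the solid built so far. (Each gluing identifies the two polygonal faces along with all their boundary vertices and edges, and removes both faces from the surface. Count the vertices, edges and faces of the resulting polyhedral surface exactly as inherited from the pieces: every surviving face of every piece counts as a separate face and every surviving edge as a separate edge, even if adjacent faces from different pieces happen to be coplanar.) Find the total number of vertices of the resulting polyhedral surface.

13

A regular icosahedron: V=12, E=30, F=20.
Attach a triangular pyramid (V=4, E=6, F=4) along a 3-gon: merge 3 vertices and 3 edges, delete both glued faces → V=13, E=33, F=22.
Check: V − E + F = 13 − 33 + 22 = 2.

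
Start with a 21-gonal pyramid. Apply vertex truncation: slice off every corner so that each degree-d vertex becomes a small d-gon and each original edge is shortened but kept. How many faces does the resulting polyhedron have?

The base solid has V = 22, E = 42, F = 22.
Truncation replaces each original edge-end by a new vertex, so V′ = 2E = 84.
Each original edge survives, and each old vertex of degree d contributes d new edges; summing degrees gives Σd = 2E, so E′ = E + 2E = 3E = 126.
Each original face survives and each original vertex becomes one new face: F′ = F + V = 44.

44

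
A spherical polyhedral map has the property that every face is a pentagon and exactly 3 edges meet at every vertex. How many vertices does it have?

20

Each face has 5 edges and each edge borders two faces, so 2E = 5F.
Each vertex has degree 3, so 3V = 2E and hence V = 5F/3.
Euler: V − E + F = 2 ⇒ (5F/3) − (5F/2) + F = 2.
Multiply by 6: (10 − 15 + 6)F = 12, i.e. 1F = 12.
So F = 12, E = 5·12/2 = 30, V = 5·12/3 = 20.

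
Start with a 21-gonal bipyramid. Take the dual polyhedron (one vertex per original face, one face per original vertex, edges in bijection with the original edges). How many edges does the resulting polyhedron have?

The base solid has V = 23, E = 63, F = 42.
The dual swaps V and F and preserves E: V′ = F = 42, E′ = E = 63, F′ = V = 23.

63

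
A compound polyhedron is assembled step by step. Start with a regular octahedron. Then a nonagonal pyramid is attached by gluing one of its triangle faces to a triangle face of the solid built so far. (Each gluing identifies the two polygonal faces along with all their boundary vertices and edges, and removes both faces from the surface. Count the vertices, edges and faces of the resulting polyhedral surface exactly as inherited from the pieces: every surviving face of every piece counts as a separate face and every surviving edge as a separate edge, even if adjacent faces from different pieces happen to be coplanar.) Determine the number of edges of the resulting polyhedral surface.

27

A regular octahedron: V=6, E=12, F=8.
Attach a nonagonal pyramid (V=10, E=18, F=10) along a 3-gon: merge 3 vertices and 3 edges, delete both glued faces → V=13, E=27, F=16.
Check: V − E + F = 13 − 27 + 16 = 2.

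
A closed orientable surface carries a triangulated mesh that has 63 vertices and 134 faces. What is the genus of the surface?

3

Every face is a triangle, so 2E = 3·134 = 402, giving E = 201.
χ = V − E + F = 63 − 201 + 134 = -4.
For a closed orientable surface χ = 2 − 2g, so g = (2 − (-4))/2 = 3.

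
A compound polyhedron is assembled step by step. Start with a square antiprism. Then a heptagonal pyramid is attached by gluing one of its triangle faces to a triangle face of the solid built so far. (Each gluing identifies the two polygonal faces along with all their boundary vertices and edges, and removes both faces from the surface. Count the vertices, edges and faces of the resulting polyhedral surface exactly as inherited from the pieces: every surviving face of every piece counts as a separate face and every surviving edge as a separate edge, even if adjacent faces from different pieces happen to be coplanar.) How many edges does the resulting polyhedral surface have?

27

A square antiprism: V=8, E=16, F=10.
Attach a heptagonal pyramid (V=8, E=14, F=8) along a 3-gon: merge 3 vertices and 3 edges, delete both glued faces → V=13, E=27, F=16.
Check: V − E + F = 13 − 27 + 16 = 2.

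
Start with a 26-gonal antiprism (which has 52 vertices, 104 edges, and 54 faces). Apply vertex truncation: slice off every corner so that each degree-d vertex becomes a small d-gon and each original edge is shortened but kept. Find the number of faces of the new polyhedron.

Truncation replaces each original edge-end by a new vertex, so V′ = 2E = 208.
Each original edge survives, and each old vertex of degree d contributes d new edges; summing degrees gives Σd = 2E, so E′ = E + 2E = 3E = 312.
Each original face survives and each original vertex becomes one new face: F′ = F + V = 106.

106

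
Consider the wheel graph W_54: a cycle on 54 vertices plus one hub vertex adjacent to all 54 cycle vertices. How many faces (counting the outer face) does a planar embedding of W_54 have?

W_54 has V = 54 + 1 = 55 vertices and E = 2·54 = 108 edges.
By Euler's formula F = 2 − V + E = 2 − 55 + 108 = 55.

55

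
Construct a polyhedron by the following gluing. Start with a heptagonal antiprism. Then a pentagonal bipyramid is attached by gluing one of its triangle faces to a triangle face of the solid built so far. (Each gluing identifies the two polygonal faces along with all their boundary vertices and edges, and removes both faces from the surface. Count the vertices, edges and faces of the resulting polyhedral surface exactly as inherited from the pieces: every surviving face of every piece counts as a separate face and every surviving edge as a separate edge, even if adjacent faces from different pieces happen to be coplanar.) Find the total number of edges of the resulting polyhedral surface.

40

A heptagonal antiprism: V=14, E=28, F=16.
Attach a pentagonal bipyramid (V=7, E=15, F=10) along a 3-gon: merge 3 vertices and 3 edges, delete both glued faces → V=18, E=40, F=24.
Check: V − E + F = 18 − 40 + 24 = 2.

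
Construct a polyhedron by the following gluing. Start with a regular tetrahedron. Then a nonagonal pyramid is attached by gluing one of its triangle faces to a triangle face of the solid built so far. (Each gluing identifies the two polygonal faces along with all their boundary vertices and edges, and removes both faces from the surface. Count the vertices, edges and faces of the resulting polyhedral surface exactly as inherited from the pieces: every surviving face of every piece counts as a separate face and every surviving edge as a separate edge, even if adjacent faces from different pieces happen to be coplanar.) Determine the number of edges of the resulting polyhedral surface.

21

A regular tetrahedron: V=4, E=6, F=4.
Attach a nonagonal pyramid (V=10, E=18, F=10) along a 3-gon: merge 3 vertices and 3 edges, delete both glued faces → V=11, E=21, F=12.
Check: V − E + F = 11 − 21 + 12 = 2.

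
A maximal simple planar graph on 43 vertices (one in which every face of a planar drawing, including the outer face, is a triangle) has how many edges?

In a plane triangulation 3F = 2E and V − E + F = 2, so E = 3V − 6 = 3·43 − 6 = 123.

123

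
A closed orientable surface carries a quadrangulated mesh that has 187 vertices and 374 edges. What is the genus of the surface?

1

Every face is a square and each edge borders two faces, so 4F = 2·374, giving F = 187.
χ = V − E + F = 187 − 374 + 187 = 0.
For a closed orientable surface χ = 2 − 2g, so g = (2 − (0))/2 = 1.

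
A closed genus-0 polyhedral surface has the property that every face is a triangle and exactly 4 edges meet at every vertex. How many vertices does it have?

6

Each face has 3 edges and each edge borders two faces, so 2E = 3F.
Each vertex has degree 4, so 4V = 2E and hence V = 3F/4.
Euler: V − E + F = 2 ⇒ (3F/4) − (3F/2) + F = 2.
Multiply by 8: (6 − 12 + 8)F = 16, i.e. 2F = 16.
So F = 8, E = 3·8/2 = 12, V = 3·8/4 = 6.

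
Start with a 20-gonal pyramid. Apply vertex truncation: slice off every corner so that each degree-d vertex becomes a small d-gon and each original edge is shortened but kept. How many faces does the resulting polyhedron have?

The base solid has V = 21, E = 40, F = 21.
Truncation replaces each original edge-end by a new vertex, so V′ = 2E = 80.
Each original edge survives, and each old vertex of degree d contributes d new edges; summing degrees gives Σd = 2E, so E′ = E + 2E = 3E = 120.
Each original face survives and each original vertex becomes one new face: F′ = F + V = 42.

42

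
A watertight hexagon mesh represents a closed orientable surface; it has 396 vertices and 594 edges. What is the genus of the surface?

1

Every face is a hexagon and each edge borders two faces, so 6F = 2·594, giving F = 198.
χ = V − E + F = 396 − 594 + 198 = 0.
For a closed orientable surface χ = 2 − 2g, so g = (2 − (0))/2 = 1.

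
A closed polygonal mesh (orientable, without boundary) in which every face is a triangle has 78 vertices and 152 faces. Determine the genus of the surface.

0

Every face is a triangle, so 2E = 3·152 = 456, giving E = 228.
χ = V − E + F = 78 − 228 + 152 = 2.
For a closed orientable surface χ = 2 − 2g, so g = (2 − (2))/2 = 0.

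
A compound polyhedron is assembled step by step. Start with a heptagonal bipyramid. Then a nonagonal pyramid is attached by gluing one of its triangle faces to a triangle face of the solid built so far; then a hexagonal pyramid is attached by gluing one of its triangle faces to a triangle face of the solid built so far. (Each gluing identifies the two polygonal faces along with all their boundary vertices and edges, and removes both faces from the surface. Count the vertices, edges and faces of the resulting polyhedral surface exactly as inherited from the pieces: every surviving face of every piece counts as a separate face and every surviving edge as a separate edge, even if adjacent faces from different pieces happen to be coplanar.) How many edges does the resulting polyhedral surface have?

45

A heptagonal bipyramid: V=9, E=21, F=14.
Attach a nonagonal pyramid (V=10, E=18, F=10) along a 3-gon: merge 3 vertices and 3 edges, delete both glued faces → V=16, E=36, F=22.
Attach a hexagonal pyramid (V=7, E=12, F=7) along a 3-gon: merge 3 vertices and 3 edges, delete both glued faces → V=20, E=45, F=27.
Check: V − E + F = 20 − 45 + 27 = 2.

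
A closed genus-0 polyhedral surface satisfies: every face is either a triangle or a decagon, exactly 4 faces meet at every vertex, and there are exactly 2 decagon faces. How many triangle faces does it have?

20

Let x be the number of triangles; then F = 2 + x.
Edge–face incidences: 2E = 10·2 + 3·x = 20 + 3x.
Every vertex has degree 4, so 4V = 2E.
Euler: V − E + F = 2 ⇒ (2E)/4 − E + (2 + x) = 2.
Multiply by 8: 2·(2E) − 4·(2E) + 8·(2 + x) = 16, i.e. 16 + 8x − 2·(20 + 3x) = 16.
Collecting terms: 2x − 24 = 16, so 2x = 40, so x = 20.
Then 2E = 20 + 3·20 = 80, so E = 40, V = 2E/4 = 20, F = 2 + 20 = 22.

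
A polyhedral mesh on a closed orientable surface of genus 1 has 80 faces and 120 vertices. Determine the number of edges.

For a closed orientable surface of genus 1, χ = 2 − 2·1 = 0.
E = V + F − (0) = 120 + 80 − (0) = 200.

200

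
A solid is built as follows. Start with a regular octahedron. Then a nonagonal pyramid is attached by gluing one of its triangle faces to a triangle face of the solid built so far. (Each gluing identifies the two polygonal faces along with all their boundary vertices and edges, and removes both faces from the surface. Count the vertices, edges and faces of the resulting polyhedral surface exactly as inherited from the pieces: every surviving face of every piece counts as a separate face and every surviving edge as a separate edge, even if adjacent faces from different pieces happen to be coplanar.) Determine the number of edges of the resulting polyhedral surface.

27

A regular octahedron: V=6, E=12, F=8.
Attach a nonagonal pyramid (V=10, E=18, F=10) along a 3-gon: merge 3 vertices and 3 edges, delete both glued faces → V=13, E=27, F=16.
Check: V − E + F = 13 − 27 + 16 = 2.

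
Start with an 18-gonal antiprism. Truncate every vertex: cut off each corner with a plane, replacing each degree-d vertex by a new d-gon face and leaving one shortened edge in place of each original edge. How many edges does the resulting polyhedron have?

216

The base solid has V = 36, E = 72, F = 38.
Truncation replaces each original edge-end by a new vertex, so V′ = 2E = 144.
Each original edge survives, and each old vertex of degree d contributes d new edges; summing degrees gives Σd = 2E, so E′ = E + 2E = 3E = 216.
Each original face survives and each original vertex becomes one new face: F′ = F + V = 74.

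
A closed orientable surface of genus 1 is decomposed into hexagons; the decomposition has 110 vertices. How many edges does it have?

165

χ = 2 − 2·1 = 0, and every face is a hexagon so 6F = 2E.
V − E + F = 0 with E = 6F/2 gives 110 − (6/2 − 1)·F = 0, so F = 55 and E = 165.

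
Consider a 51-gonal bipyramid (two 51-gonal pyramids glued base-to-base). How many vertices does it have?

A bipyramid over an n-gon has 2n triangular faces and n + 2 vertices: V = 51 + 2 = 53, E = 3·51 = 153, F = 2·51 = 102.

53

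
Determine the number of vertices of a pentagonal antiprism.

10

An antiprism on an n-gon has two n-gon caps and 2n triangles: V = 2·5 = 10, E = 4·5 = 20, F = 2·5 + 2 = 12.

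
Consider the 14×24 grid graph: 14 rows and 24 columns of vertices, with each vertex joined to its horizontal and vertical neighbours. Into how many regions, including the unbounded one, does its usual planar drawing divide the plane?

300

The grid has V = 14·24 = 336 vertices and E = 14·23 + 24·13 = 634 edges.
F = 2 − V + E = 2 − 336 + 634 = 300.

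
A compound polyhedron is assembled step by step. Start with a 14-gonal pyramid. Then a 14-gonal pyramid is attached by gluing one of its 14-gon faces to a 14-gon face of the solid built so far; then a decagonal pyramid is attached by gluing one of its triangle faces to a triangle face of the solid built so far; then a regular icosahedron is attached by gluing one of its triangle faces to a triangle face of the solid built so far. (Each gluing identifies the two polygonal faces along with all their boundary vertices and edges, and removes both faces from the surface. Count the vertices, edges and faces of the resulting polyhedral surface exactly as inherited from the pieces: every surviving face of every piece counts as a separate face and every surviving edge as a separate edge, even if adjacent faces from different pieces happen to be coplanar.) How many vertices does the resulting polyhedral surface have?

A 14-gonal pyramid: V=15, E=28, F=15.
Attach a 14-gonal pyramid (V=15, E=28, F=15) along a 14-gon: merge 14 vertices and 14 edges, delete both glued faces → V=16, E=42, F=28.
Attach a decagonal pyramid (V=11, E=20, F=11) along a 3-gon: merge 3 vertices and 3 edges, delete both glued faces → V=24, E=59, F=37.
Attach a regular icosahedron (V=12, E=30, F=20) along a 3-gon: merge 3 vertices and 3 edges, delete both glued faces → V=33, E=86, F=55.
Check: V − E + F = 33 − 86 + 55 = 2.

33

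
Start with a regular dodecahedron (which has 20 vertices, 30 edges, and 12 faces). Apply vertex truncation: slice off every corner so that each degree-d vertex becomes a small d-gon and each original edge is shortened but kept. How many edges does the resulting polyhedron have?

90

Truncation replaces each original edge-end by a new vertex, so V′ = 2E = 60.
Each original edge survives, and each old vertex of degree d contributes d new edges; summing degrees gives Σd = 2E, so E′ = E + 2E = 3E = 90.
Each original face survives and each original vertex becomes one new face: F′ = F + V = 32.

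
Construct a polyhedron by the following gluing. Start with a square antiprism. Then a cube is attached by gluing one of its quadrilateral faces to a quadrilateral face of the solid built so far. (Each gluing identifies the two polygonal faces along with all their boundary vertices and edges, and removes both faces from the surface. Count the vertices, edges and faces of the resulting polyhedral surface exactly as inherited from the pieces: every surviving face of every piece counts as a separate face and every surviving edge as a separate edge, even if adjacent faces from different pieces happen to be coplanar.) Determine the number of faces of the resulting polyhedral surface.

14

A square antiprism: V=8, E=16, F=10.
Attach a cube (V=8, E=12, F=6) along a 4-gon: merge 4 vertices and 4 edges, delete both glued faces → V=12, E=24, F=14.
Check: V − E + F = 12 − 24 + 14 = 2.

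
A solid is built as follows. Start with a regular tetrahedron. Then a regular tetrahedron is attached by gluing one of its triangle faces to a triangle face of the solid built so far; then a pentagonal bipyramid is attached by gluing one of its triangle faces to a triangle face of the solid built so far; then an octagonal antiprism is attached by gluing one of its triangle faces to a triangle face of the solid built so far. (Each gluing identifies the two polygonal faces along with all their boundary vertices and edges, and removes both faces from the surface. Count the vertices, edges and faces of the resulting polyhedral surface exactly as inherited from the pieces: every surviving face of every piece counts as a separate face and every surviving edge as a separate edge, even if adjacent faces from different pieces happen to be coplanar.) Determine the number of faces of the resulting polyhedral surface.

30

A regular tetrahedron: V=4, E=6, F=4.
Attach a regular tetrahedron (V=4, E=6, F=4) along a 3-gon: merge 3 vertices and 3 edges, delete both glued faces → V=5, E=9, F=6.
Attach a pentagonal bipyramid (V=7, E=15, F=10) along a 3-gon: merge 3 vertices and 3 edges, delete both glued faces → V=9, E=21, F=14.
Attach an octagonal antiprism (V=16, E=32, F=18) along a 3-gon: merge 3 vertices and 3 edges, delete both glued faces → V=22, E=50, F=30.
Check: V − E + F = 22 − 50 + 30 = 2.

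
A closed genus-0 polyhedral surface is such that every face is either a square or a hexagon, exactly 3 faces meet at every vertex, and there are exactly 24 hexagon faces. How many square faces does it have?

Let x be the number of squares; then F = 24 + x.
Edge–face incidences: 2E = 6·24 + 4·x = 144 + 4x.
Every vertex has degree 3, so 3V = 2E.
Euler: V − E + F = 2 ⇒ (2E)/3 − E + (24 + x) = 2.
Multiply by 6: 2·(2E) − 3·(2E) + 6·(24 + x) = 12, i.e. 144 + 6x − (144 + 4x) = 12.
Collecting terms: 2x = 12, so x = 6.
Then 2E = 144 + 4·6 = 168, so E = 84, V = 2E/3 = 56, F = 24 + 6 = 30.

6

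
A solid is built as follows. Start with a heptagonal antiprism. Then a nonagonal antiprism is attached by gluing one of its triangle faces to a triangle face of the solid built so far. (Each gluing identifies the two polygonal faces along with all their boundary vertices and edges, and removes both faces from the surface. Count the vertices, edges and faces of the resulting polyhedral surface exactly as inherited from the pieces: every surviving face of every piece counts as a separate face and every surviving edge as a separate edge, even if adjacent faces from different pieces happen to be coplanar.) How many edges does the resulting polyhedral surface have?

61

A heptagonal antiprism: V=14, E=28, F=16.
Attach a nonagonal antiprism (V=18, E=36, F=20) along a 3-gon: merge 3 vertices and 3 edges, delete both glued faces → V=29, E=61, F=34.
Check: V − E + F = 29 − 61 + 34 = 2.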